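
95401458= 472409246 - 377007788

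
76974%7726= 7440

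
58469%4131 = 635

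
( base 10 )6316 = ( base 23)BLE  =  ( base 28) 81G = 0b1100010101100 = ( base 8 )14254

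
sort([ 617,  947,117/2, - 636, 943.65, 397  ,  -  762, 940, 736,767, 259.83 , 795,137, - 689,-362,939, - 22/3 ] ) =[ - 762,-689, - 636, - 362, - 22/3, 117/2,  137, 259.83, 397, 617 , 736  ,  767, 795, 939,940,943.65, 947 ]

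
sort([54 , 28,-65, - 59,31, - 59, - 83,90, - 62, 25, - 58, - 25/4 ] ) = [ - 83, - 65, - 62, - 59, - 59, - 58, - 25/4,25 , 28,31,54, 90 ] 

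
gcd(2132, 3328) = 52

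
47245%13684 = 6193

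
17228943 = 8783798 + 8445145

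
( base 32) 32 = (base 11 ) 8A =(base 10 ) 98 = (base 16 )62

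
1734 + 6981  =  8715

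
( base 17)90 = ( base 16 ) 99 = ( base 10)153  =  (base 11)12A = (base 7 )306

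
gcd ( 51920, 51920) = 51920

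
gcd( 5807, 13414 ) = 1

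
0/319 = 0 = 0.00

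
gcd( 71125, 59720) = 5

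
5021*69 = 346449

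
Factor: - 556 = -2^2*139^1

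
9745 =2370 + 7375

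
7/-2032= - 7/2032 = - 0.00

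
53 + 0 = 53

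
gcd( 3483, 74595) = 3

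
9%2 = 1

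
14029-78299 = - 64270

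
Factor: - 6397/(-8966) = 2^( - 1)*4483^( - 1 )* 6397^1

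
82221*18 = 1479978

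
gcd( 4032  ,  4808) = 8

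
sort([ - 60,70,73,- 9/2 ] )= [ - 60,-9/2 , 70, 73 ] 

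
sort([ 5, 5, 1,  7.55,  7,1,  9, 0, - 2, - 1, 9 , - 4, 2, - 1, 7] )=[ - 4, - 2, - 1, - 1, 0, 1,1, 2, 5,  5, 7, 7,7.55, 9, 9]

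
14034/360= 2339/60 = 38.98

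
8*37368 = 298944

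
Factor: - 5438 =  - 2^1 * 2719^1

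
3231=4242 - 1011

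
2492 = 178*14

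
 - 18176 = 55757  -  73933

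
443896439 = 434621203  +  9275236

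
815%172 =127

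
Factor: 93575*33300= 2^2*3^2 * 5^4*19^1* 37^1*197^1  =  3116047500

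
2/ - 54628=- 1/27314 = - 0.00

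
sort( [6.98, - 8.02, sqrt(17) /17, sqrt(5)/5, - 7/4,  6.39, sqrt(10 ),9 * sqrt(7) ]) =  [ - 8.02,-7/4, sqrt( 17 ) /17, sqrt( 5 ) /5, sqrt( 10), 6.39 , 6.98, 9*sqrt( 7 ) ]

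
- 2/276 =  - 1/138 =- 0.01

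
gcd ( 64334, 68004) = 2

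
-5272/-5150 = 1 + 61/2575 = 1.02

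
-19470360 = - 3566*5460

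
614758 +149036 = 763794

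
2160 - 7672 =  - 5512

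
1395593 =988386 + 407207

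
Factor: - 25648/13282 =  - 56/29 = - 2^3*7^1*29^( - 1 ) 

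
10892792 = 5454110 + 5438682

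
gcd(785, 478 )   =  1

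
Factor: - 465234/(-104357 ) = 798/179  =  2^1*3^1*7^1 * 19^1*179^( - 1 ) 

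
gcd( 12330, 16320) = 30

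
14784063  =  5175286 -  - 9608777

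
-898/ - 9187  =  898/9187= 0.10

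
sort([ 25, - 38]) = [  -  38 , 25] 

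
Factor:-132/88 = - 3/2 = - 2^(-1)*3^1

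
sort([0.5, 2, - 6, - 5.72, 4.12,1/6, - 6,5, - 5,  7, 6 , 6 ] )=[ - 6, - 6, - 5.72, - 5,  1/6, 0.5, 2,  4.12 , 5,6, 6, 7] 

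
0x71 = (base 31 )3k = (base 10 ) 113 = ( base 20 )5D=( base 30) 3n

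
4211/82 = 51+29/82 = 51.35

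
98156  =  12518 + 85638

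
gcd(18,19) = 1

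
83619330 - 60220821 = 23398509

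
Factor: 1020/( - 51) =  - 2^2*5^1  =  - 20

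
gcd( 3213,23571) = 27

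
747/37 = 20+7/37  =  20.19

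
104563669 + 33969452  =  138533121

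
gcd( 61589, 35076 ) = 1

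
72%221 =72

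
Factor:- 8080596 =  - 2^2*3^2*224461^1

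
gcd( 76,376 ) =4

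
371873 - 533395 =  - 161522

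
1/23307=1/23307 = 0.00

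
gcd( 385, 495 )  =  55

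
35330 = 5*7066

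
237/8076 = 79/2692 =0.03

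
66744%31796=3152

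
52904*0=0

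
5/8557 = 5/8557 = 0.00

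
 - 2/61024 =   -  1 + 30511/30512 = - 0.00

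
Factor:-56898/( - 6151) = 2^1*3^2 * 29^1*109^1*6151^( - 1 ) 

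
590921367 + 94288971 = 685210338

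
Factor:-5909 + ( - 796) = - 6705= - 3^2 * 5^1*149^1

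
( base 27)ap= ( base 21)e1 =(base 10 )295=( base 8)447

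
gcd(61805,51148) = 1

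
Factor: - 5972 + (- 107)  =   - 6079 = - 6079^1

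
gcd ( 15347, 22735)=1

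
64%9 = 1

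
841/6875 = 841/6875 = 0.12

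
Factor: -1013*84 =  - 2^2*3^1* 7^1*1013^1 = - 85092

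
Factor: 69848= 2^3 *8731^1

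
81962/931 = 81962/931 = 88.04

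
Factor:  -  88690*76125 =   -  2^1*3^1*5^4*7^3 * 29^1*181^1 = - 6751526250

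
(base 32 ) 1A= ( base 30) 1C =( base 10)42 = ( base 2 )101010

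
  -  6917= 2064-8981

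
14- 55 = -41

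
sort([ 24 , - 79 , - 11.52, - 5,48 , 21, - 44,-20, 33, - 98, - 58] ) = [ - 98, - 79, - 58 , - 44, - 20, -11.52,- 5,21,24, 33,48]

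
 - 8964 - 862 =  - 9826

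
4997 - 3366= 1631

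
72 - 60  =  12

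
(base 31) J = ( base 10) 19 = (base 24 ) J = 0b10011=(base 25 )j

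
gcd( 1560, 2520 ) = 120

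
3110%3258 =3110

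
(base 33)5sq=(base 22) D4F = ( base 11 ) 4894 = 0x18FB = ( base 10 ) 6395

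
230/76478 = 115/38239 = 0.00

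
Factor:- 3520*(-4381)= 2^6*5^1*11^1*13^1 * 337^1 = 15421120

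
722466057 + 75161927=797627984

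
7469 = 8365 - 896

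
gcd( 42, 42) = 42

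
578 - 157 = 421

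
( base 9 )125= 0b1101000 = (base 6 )252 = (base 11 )95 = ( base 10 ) 104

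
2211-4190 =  - 1979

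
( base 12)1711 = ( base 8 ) 5275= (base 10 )2749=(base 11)207a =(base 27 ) 3KM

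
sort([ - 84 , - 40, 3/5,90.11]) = [ - 84,-40, 3/5,  90.11 ]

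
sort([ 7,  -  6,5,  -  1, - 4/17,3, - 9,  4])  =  [ - 9,- 6, - 1 , - 4/17,3 , 4 , 5,7 ] 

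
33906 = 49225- 15319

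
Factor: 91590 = 2^1*3^1*5^1*43^1*71^1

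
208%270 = 208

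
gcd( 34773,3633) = 519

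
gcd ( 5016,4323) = 33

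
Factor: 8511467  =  1181^1*7207^1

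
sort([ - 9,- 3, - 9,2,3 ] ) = [ - 9, - 9,  -  3 , 2, 3]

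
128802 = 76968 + 51834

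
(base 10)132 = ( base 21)66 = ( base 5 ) 1012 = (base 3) 11220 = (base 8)204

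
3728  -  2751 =977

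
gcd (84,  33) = 3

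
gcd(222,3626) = 74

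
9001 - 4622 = 4379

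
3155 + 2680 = 5835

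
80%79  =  1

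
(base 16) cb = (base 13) 128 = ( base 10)203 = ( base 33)65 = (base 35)5S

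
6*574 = 3444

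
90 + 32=122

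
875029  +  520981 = 1396010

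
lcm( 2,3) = 6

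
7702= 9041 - 1339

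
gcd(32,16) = 16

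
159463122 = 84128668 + 75334454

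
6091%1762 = 805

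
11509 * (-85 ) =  - 978265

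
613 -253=360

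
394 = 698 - 304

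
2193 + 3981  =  6174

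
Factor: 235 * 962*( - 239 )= - 54030730 = - 2^1*5^1*13^1 * 37^1*47^1*239^1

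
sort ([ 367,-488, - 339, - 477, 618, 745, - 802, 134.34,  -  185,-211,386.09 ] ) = [-802 ,  -  488,-477,-339, -211,-185 , 134.34,367 , 386.09,618, 745]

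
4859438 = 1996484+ 2862954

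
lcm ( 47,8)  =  376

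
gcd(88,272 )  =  8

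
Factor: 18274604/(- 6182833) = - 2^2*23^1*1801^( -1)*3433^( - 1 )*198637^1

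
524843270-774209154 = -249365884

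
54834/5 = 54834/5=10966.80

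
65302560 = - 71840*( -909) 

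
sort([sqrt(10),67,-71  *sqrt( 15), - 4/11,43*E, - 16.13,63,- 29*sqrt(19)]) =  [-71*sqrt(15), - 29*  sqrt( 19), - 16.13, - 4/11, sqrt( 10 ),63,67 , 43 * E]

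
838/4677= 838/4677 = 0.18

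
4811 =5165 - 354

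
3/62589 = 1/20863= 0.00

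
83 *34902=2896866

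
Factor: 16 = 2^4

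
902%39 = 5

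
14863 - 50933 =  - 36070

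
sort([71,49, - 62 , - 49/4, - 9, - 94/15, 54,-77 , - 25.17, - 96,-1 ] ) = [-96, - 77, - 62, - 25.17, - 49/4, - 9, - 94/15 , - 1, 49, 54,  71]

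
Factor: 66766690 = 2^1*5^1 * 6676669^1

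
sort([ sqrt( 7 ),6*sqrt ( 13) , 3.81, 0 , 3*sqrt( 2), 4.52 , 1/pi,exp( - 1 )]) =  [0,1/pi  ,  exp( -1), sqrt( 7),3.81, 3  *sqrt( 2 ) , 4.52 , 6*sqrt( 13 )]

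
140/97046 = 70/48523 = 0.00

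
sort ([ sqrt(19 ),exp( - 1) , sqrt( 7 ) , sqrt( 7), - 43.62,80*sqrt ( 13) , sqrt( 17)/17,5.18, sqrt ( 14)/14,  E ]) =[ - 43.62 , sqrt (17 )/17, sqrt(14 )/14,exp ( - 1 ),sqrt(7), sqrt(7),E, sqrt ( 19),5.18,  80*sqrt (13)]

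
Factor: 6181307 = 11^1*31^1*18127^1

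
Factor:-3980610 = -2^1*3^3*5^1*23^1*641^1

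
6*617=3702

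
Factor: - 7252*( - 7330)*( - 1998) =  - 106208005680 = -  2^4*3^3*5^1*7^2 * 37^2*733^1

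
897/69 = 13 = 13.00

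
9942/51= 3314/17 = 194.94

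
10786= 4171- - 6615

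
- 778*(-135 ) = 105030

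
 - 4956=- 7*708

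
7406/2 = 3703  =  3703.00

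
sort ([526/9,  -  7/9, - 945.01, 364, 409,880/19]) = [ - 945.01, - 7/9 , 880/19, 526/9, 364 , 409 ]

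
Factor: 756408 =2^3*3^1*31517^1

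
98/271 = 98/271= 0.36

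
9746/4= 4873/2 = 2436.50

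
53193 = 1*53193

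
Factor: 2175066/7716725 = 2^1*3^3*5^( - 2 ) * 17^(-1)*47^1*67^(-1)*271^(-1)*857^1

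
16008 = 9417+6591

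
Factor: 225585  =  3^4*5^1*557^1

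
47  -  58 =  - 11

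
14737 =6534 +8203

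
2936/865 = 3 + 341/865 = 3.39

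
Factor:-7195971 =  - 3^1*2398657^1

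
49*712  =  34888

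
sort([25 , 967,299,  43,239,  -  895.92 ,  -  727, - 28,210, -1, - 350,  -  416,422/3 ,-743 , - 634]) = [ - 895.92,  -  743,  -  727,  -  634, - 416, - 350, - 28, - 1,25,43, 422/3,210, 239,299,967] 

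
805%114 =7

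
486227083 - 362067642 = 124159441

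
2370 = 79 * 30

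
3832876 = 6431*596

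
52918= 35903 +17015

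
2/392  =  1/196 =0.01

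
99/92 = 99/92= 1.08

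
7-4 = 3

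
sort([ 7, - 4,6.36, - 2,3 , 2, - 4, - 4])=[ - 4, - 4  ,  -  4, - 2, 2,3,6.36,  7]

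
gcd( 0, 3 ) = 3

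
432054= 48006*9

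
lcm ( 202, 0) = 0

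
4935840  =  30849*160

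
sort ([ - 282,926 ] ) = [ - 282, 926] 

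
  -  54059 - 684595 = -738654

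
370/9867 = 370/9867 = 0.04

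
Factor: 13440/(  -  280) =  - 48  =  - 2^4*3^1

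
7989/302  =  26  +  137/302 = 26.45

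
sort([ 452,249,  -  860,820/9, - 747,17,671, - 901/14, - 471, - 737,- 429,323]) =[-860, - 747, - 737, -471,-429, - 901/14,17,820/9,249,323, 452, 671]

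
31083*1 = 31083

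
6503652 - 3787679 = 2715973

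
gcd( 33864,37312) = 8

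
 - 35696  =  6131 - 41827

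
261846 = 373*702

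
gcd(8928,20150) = 62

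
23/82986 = 23/82986 = 0.00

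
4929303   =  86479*57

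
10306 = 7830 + 2476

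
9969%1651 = 63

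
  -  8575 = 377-8952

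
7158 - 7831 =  - 673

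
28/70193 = 28/70193 = 0.00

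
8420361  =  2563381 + 5856980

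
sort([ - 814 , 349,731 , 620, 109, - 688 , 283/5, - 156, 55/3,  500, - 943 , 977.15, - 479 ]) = [  -  943,- 814, - 688, - 479, - 156,55/3, 283/5,  109 , 349,500,620 , 731,977.15] 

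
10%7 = 3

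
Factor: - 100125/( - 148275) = 5^1 * 89^1*659^( - 1 ) = 445/659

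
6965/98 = 71 + 1/14 = 71.07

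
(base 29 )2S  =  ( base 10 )86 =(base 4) 1112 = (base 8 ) 126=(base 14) 62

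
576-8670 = -8094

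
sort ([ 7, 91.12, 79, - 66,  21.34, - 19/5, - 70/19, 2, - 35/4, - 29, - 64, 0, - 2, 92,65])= [  -  66, - 64,  -  29, - 35/4,  -  19/5, - 70/19, - 2, 0,2,  7, 21.34,65  ,  79, 91.12,92]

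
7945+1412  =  9357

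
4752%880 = 352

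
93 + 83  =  176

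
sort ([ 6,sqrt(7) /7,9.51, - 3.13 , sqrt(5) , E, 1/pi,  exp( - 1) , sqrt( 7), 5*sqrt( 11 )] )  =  [ - 3.13 , 1/pi, exp( - 1 ) , sqrt(7 ) /7,  sqrt( 5),sqrt( 7), E,6, 9.51, 5*sqrt(11)]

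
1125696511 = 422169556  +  703526955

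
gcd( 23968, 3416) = 56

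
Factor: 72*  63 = 2^3*3^4*7^1 = 4536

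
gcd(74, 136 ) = 2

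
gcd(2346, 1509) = 3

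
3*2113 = 6339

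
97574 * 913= 89085062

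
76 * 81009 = 6156684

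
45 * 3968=178560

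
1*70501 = 70501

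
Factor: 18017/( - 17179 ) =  - 41^( - 1 )*43^1 = -43/41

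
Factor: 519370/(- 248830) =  - 311/149 = - 149^( - 1 )*311^1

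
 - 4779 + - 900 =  - 5679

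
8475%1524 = 855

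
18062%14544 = 3518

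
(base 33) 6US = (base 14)2A76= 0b1110110000000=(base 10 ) 7552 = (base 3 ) 101100201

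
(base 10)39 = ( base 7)54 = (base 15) 29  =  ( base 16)27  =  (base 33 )16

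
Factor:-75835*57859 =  - 4387737265  =  - 5^1*29^1*523^1*57859^1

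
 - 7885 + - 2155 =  - 10040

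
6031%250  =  31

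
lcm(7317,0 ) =0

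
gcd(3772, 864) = 4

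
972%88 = 4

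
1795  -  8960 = -7165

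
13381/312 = 42+277/312 = 42.89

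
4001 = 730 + 3271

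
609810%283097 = 43616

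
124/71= 124/71 = 1.75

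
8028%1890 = 468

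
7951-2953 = 4998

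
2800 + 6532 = 9332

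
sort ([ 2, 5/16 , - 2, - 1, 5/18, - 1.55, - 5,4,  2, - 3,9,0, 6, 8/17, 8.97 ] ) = [ - 5, - 3, - 2 , - 1.55, - 1, 0, 5/18, 5/16,  8/17,  2 , 2, 4,6, 8.97, 9 ]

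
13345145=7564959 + 5780186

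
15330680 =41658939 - 26328259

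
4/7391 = 4/7391 = 0.00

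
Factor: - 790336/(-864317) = 2^6*23^( - 1 )*53^1* 233^1*37579^( - 1 ) 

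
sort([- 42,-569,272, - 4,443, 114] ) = [ - 569, - 42, - 4,114,  272,443]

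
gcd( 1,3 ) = 1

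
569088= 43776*13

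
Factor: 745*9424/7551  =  2^4 *3^( - 2 )*5^1* 19^1 *31^1 * 149^1 * 839^( - 1) = 7020880/7551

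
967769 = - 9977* (-97)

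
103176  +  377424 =480600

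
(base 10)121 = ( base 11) 100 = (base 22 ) 5b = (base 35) 3g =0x79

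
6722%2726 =1270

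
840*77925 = 65457000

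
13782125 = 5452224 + 8329901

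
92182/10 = 46091/5= 9218.20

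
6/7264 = 3/3632 = 0.00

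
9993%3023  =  924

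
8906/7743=8906/7743 = 1.15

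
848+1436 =2284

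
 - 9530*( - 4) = 38120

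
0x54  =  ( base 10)84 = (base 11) 77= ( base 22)3I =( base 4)1110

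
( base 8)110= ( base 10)72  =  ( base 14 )52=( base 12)60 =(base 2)1001000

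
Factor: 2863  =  7^1*409^1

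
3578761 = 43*83227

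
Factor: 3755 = 5^1*751^1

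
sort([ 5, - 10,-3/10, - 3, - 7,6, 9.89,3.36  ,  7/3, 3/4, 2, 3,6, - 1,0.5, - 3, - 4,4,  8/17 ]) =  [ - 10, - 7 ,- 4, - 3,- 3, - 1, - 3/10, 8/17,0.5,3/4,2, 7/3,3,3.36,4, 5,6, 6,9.89]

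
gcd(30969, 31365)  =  9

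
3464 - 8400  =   - 4936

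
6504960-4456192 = 2048768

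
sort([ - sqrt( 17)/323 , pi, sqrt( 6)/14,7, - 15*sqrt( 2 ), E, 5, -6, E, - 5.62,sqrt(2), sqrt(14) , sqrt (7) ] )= [- 15*sqrt( 2),-6, - 5.62, - sqrt(17)/323, sqrt(  6 )/14,sqrt(2),sqrt(7),E , E,pi,sqrt(14),5, 7]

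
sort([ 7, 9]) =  [ 7,9] 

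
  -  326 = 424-750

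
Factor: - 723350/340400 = - 17/8 = - 2^( - 3)*17^1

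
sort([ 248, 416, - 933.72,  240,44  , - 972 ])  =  [ - 972, - 933.72 , 44 , 240,248,416]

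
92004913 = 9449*9737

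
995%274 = 173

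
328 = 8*41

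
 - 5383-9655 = -15038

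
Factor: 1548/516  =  3^1 = 3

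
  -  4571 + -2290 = - 6861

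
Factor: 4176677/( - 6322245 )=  - 3^( - 1) * 5^(- 1) * 421483^(  -  1 )*4176677^1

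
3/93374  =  3/93374  =  0.00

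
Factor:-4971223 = -4971223^1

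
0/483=0 = 0.00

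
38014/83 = 458 = 458.00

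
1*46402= 46402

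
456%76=0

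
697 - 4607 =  - 3910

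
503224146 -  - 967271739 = 1470495885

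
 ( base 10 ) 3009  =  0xBC1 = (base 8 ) 5701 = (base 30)3A9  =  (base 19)867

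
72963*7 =510741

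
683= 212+471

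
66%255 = 66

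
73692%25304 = 23084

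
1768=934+834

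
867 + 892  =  1759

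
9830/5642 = 1 + 2094/2821 = 1.74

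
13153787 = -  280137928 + 293291715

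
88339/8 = 88339/8 = 11042.38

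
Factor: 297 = 3^3 *11^1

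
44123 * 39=1720797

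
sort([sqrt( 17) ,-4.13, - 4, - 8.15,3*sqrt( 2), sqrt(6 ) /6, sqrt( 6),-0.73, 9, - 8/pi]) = [-8.15, - 4.13,- 4, -8/pi,-0.73,sqrt ( 6)/6, sqrt( 6 )  ,  sqrt(  17 ), 3*sqrt(2 ), 9]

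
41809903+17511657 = 59321560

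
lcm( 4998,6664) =19992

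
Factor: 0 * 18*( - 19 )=0^1 = 0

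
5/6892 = 5/6892 = 0.00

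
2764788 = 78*35446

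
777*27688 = 21513576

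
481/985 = 481/985 = 0.49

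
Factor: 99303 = 3^1 * 79^1 * 419^1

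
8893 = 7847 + 1046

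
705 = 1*705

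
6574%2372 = 1830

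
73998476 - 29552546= 44445930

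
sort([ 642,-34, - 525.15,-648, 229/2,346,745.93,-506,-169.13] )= [ - 648, - 525.15 , - 506, - 169.13,-34 , 229/2,346,642,745.93] 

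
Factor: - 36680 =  - 2^3*5^1*7^1*131^1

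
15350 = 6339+9011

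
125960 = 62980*2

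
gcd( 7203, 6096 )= 3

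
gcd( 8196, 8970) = 6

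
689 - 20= 669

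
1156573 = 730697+425876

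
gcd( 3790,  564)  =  2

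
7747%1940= 1927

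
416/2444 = 8/47  =  0.17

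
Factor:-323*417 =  - 134691 = - 3^1 * 17^1*19^1*139^1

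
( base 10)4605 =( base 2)1000111111101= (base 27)68F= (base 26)6L3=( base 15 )1570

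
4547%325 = 322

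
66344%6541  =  934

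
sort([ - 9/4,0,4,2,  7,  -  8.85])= [ - 8.85, - 9/4,0,  2  ,  4,7]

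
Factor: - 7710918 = -2^1*3^1*97^1*13249^1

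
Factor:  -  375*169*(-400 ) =25350000 = 2^4* 3^1 * 5^5*13^2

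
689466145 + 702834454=1392300599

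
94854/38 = 47427/19 = 2496.16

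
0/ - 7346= 0/1  =  - 0.00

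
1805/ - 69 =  - 1805/69 =- 26.16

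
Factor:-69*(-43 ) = 2967 = 3^1 * 23^1*43^1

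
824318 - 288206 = 536112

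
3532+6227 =9759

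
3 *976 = 2928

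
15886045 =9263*1715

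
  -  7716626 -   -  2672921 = -5043705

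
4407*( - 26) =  - 114582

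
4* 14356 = 57424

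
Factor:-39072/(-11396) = 2^3*3^1*7^(-1 ) =24/7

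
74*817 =60458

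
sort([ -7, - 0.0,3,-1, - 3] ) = [ - 7, - 3, - 1,-0.0,3 ] 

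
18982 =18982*1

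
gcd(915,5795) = 305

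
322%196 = 126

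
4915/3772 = 4915/3772 =1.30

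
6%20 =6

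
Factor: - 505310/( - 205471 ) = 2^1*5^1 * 7^( - 1 ) * 13^3 * 23^1 * 149^(  -  1 )* 197^(-1) 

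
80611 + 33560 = 114171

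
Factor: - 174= - 2^1*3^1*29^1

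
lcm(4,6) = 12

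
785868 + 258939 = 1044807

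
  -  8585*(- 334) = 2867390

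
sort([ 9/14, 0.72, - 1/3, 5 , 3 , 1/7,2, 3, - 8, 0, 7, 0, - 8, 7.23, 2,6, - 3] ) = [ - 8, - 8, - 3, - 1/3, 0, 0, 1/7,  9/14, 0.72,2, 2,  3, 3, 5, 6, 7 , 7.23]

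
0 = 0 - 0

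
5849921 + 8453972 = 14303893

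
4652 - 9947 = - 5295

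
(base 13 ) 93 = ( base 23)55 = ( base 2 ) 1111000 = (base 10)120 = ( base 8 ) 170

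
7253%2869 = 1515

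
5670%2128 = 1414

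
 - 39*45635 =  - 1779765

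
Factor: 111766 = 2^1 * 29^1*41^1*47^1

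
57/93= 19/31= 0.61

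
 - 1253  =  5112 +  - 6365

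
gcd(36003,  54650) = 1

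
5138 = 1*5138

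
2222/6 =1111/3 = 370.33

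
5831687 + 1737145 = 7568832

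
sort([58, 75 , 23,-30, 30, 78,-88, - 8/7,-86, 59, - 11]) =[  -  88,  -  86, - 30, - 11, -8/7,  23, 30, 58, 59,75, 78]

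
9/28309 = 9/28309 = 0.00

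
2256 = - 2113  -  -4369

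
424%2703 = 424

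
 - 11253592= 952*(-11821)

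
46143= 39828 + 6315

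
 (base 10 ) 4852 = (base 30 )5bm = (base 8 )11364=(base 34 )46o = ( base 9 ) 6581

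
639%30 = 9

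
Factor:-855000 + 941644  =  86644 = 2^2*21661^1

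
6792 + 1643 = 8435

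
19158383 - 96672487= -77514104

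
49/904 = 49/904 = 0.05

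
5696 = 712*8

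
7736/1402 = 5 + 363/701 = 5.52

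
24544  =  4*6136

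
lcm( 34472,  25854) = 103416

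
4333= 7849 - 3516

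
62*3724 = 230888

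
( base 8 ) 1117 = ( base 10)591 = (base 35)GV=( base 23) 12g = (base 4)21033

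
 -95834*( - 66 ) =6325044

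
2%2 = 0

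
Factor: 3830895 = 3^6*5^1*1051^1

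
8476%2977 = 2522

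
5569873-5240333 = 329540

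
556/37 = 556/37= 15.03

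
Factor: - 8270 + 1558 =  - 6712=-2^3 * 839^1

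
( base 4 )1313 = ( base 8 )167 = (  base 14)87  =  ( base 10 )119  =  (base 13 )92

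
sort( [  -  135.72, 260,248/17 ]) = [ -135.72, 248/17  ,  260 ]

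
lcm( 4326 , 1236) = 8652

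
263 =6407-6144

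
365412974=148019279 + 217393695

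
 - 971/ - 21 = 971/21 = 46.24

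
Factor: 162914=2^1*81457^1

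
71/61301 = 71/61301 = 0.00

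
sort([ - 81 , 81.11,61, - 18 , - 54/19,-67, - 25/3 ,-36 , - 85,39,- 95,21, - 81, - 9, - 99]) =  [ - 99, -95 , - 85, - 81 , - 81,-67, - 36, - 18, - 9, - 25/3,-54/19, 21,39,61,81.11]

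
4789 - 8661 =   -  3872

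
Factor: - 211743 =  - 3^2 * 7^1 *3361^1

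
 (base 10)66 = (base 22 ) 30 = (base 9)73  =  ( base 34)1w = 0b1000010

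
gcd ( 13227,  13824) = 3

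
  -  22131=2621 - 24752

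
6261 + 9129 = 15390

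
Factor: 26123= 151^1*173^1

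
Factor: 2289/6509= 3^1*7^1*23^( - 1) * 109^1*283^ (-1)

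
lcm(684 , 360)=6840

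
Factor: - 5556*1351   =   - 2^2*3^1*7^1*193^1*463^1 = -  7506156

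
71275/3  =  71275/3 = 23758.33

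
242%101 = 40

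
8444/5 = 8444/5 = 1688.80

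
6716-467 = 6249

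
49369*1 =49369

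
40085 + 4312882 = 4352967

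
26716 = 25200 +1516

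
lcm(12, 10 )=60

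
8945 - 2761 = 6184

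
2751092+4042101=6793193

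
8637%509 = 493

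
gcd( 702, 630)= 18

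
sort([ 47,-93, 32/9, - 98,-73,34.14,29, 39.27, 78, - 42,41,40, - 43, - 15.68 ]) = [ - 98, - 93, - 73,-43,-42, - 15.68, 32/9,29,34.14,39.27 , 40,  41, 47,78] 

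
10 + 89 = 99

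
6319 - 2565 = 3754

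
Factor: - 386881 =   -  11^1*35171^1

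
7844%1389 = 899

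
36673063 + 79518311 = 116191374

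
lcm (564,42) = 3948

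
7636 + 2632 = 10268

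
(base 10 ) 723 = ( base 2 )1011010011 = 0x2d3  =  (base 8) 1323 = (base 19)201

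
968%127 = 79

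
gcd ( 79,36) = 1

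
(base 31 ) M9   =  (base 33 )KV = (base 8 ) 1263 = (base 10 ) 691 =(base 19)1H7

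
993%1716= 993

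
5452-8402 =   -  2950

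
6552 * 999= 6545448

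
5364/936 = 149/26 = 5.73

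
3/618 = 1/206 = 0.00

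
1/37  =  1/37 =0.03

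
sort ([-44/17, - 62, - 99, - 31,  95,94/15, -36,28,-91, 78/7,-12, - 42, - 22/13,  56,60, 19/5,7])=[-99, - 91, - 62, - 42, - 36, -31,  -  12, - 44/17,-22/13, 19/5,94/15  ,  7,78/7, 28,56,60,95]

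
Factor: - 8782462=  - 2^1*13^1* 151^1  *2237^1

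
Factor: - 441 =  - 3^2*7^2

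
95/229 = 95/229 = 0.41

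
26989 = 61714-34725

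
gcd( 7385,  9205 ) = 35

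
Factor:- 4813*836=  - 4023668=   - 2^2*11^1*19^1*4813^1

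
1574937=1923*819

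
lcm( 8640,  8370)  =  267840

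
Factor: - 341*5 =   -  1705 = - 5^1*11^1*31^1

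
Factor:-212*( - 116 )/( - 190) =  - 2^3*5^( - 1)*19^ ( - 1 ) * 29^1*53^1= - 12296/95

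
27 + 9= 36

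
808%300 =208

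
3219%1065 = 24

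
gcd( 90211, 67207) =1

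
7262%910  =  892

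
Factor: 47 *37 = 1739 = 37^1*47^1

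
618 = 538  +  80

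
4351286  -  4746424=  - 395138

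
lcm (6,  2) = 6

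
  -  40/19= - 40/19= - 2.11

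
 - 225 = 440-665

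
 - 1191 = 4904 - 6095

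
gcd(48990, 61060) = 710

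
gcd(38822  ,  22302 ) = 826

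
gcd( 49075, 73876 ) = 1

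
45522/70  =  650 + 11/35 = 650.31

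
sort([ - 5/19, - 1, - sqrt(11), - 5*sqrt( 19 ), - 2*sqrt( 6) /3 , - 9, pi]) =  [ - 5 * sqrt(19 ),-9,-sqrt(11), - 2*sqrt(6)/3, - 1,- 5/19 , pi]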